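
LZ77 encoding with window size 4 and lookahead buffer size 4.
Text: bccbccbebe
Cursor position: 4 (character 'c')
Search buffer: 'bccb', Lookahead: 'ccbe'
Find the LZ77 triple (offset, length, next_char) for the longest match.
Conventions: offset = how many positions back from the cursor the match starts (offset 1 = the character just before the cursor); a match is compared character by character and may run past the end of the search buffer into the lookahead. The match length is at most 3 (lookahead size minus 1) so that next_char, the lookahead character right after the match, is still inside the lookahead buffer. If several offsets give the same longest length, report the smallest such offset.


Try each offset into the search buffer:
  offset=1 (pos 3, char 'b'): match length 0
  offset=2 (pos 2, char 'c'): match length 1
  offset=3 (pos 1, char 'c'): match length 3
  offset=4 (pos 0, char 'b'): match length 0
Longest match has length 3 at offset 3.
next_char = character at position 4 + 3 = 7 -> 'e'

Best match: offset=3, length=3 (matching 'ccb' starting at position 1)
LZ77 triple: (3, 3, 'e')


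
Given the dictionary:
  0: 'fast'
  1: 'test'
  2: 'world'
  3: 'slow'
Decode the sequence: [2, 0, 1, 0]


Look up each index in the dictionary:
  2 -> 'world'
  0 -> 'fast'
  1 -> 'test'
  0 -> 'fast'

Decoded: "world fast test fast"


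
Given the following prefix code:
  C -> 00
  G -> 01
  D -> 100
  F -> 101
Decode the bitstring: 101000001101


Decoding step by step:
Bits 101 -> F
Bits 00 -> C
Bits 00 -> C
Bits 01 -> G
Bits 101 -> F


Decoded message: FCCGF


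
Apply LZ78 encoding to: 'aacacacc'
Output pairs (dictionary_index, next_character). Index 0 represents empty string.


LZ78 encoding steps:
Dictionary: {0: ''}
Step 1: w='' (idx 0), next='a' -> output (0, 'a'), add 'a' as idx 1
Step 2: w='a' (idx 1), next='c' -> output (1, 'c'), add 'ac' as idx 2
Step 3: w='ac' (idx 2), next='a' -> output (2, 'a'), add 'aca' as idx 3
Step 4: w='' (idx 0), next='c' -> output (0, 'c'), add 'c' as idx 4
Step 5: w='c' (idx 4), end of input -> output (4, '')


Encoded: [(0, 'a'), (1, 'c'), (2, 'a'), (0, 'c'), (4, '')]


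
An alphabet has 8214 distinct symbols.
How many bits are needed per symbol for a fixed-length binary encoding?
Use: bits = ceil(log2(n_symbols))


log2(8214) = 13.0039
Bracket: 2^13 = 8192 < 8214 <= 2^14 = 16384
So ceil(log2(8214)) = 14

bits = ceil(log2(8214)) = ceil(13.0039) = 14 bits


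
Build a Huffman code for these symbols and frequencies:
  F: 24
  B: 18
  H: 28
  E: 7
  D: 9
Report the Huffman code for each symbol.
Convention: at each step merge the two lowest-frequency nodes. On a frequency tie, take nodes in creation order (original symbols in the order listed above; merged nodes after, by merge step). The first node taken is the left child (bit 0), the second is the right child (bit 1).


Huffman tree construction:
Step 1: Merge E(7) + D(9) = 16
Step 2: Merge (E+D)(16) + B(18) = 34
Step 3: Merge F(24) + H(28) = 52
Step 4: Merge ((E+D)+B)(34) + (F+H)(52) = 86
Read each symbol's code off the tree from the root (left child = 0, right child = 1).

Codes:
  F: 10 (length 2)
  B: 01 (length 2)
  H: 11 (length 2)
  E: 000 (length 3)
  D: 001 (length 3)
Average code length: 188/86 = 2.1860 bits/symbol


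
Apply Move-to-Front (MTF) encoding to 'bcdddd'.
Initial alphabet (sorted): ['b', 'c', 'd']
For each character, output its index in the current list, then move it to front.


MTF encoding:
'b': index 0 in ['b', 'c', 'd'] -> ['b', 'c', 'd']
'c': index 1 in ['b', 'c', 'd'] -> ['c', 'b', 'd']
'd': index 2 in ['c', 'b', 'd'] -> ['d', 'c', 'b']
'd': index 0 in ['d', 'c', 'b'] -> ['d', 'c', 'b']
'd': index 0 in ['d', 'c', 'b'] -> ['d', 'c', 'b']
'd': index 0 in ['d', 'c', 'b'] -> ['d', 'c', 'b']


Output: [0, 1, 2, 0, 0, 0]


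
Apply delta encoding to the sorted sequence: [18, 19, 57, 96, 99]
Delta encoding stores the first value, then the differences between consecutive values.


First value: 18
Deltas:
  19 - 18 = 1
  57 - 19 = 38
  96 - 57 = 39
  99 - 96 = 3


Delta encoded: [18, 1, 38, 39, 3]


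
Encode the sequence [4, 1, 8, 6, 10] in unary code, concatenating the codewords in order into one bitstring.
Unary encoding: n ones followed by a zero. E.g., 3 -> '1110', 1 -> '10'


Encode each number as n ones followed by a terminating 0:
  4 -> 11110 (5 bits)
  1 -> 10 (2 bits)
  8 -> 111111110 (9 bits)
  6 -> 1111110 (7 bits)
  10 -> 11111111110 (11 bits)
Total length = 5 + 2 + 9 + 7 + 11 = 34 bits.

Unary([4, 1, 8, 6, 10]) = 1111010111111110111111011111111110 (34 bits)


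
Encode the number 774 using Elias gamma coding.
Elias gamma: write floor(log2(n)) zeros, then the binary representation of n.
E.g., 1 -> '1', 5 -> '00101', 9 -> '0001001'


num_bits = floor(log2(774)) + 1 = 10
leading_zeros = num_bits - 1 = 9
binary(774) = 1100000110

Elias gamma(774) = '000000000' + '1100000110' = 0000000001100000110 (19 bits)


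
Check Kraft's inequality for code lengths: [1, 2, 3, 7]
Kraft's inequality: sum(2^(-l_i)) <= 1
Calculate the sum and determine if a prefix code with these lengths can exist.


Sum = 2^(-1) + 2^(-2) + 2^(-3) + 2^(-7)
    = 0.5 + 0.25 + 0.125 + 0.0078125
    = 113/128 = 0.8828125
Since 0.8828125 <= 1, Kraft's inequality IS satisfied.
A prefix code with these lengths CAN exist.

Kraft sum = 0.8828125. Satisfied.


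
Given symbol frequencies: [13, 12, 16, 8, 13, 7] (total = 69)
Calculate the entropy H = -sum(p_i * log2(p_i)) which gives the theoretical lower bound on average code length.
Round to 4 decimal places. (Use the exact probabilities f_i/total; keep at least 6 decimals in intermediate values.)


Per-symbol terms -p_i * log2(p_i) with p_i = f_i/69:
  p = 13/69 = 0.188406: log2(p) = -2.408085, -p*log2(p) = 0.453697
  p = 12/69 = 0.173913: log2(p) = -2.523562, -p*log2(p) = 0.438880
  p = 16/69 = 0.231884: log2(p) = -2.108524, -p*log2(p) = 0.488933
  p = 8/69 = 0.115942: log2(p) = -3.108524, -p*log2(p) = 0.360409
  p = 13/69 = 0.188406: log2(p) = -2.408085, -p*log2(p) = 0.453697
  p = 7/69 = 0.101449: log2(p) = -3.301170, -p*log2(p) = 0.334901
H = 0.453697 + 0.438880 + 0.488933 + 0.360409 + 0.453697 + 0.334901 = 2.530517

H = 2.5305 bits/symbol


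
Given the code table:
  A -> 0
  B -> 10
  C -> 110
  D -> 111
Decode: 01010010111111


Decoding:
0 -> A
10 -> B
10 -> B
0 -> A
10 -> B
111 -> D
111 -> D


Result: ABBABDD


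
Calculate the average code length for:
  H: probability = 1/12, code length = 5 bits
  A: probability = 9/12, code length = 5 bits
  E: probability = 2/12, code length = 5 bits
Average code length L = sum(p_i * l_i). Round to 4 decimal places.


Weighted contributions p_i * l_i:
  H: (1/12) * 5 = 5/12
  A: (9/12) * 5 = 45/12
  E: (2/12) * 5 = 10/12
Sum = (5 + 45 + 10)/12 = 60/12

L = 60/12 = 5.0000 bits/symbol


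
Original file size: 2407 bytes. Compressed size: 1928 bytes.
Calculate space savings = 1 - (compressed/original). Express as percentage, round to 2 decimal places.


ratio = compressed/original = 1928/2407 = 0.800997
savings = 1 - ratio = 1 - 0.800997 = 0.199003
as a percentage: 0.199003 * 100 = 19.9%

Space savings = 1 - 1928/2407 = 19.9%


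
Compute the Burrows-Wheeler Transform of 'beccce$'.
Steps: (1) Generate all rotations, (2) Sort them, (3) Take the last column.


Rotations (sorted):
  0: $beccce -> last char: e
  1: beccce$ -> last char: $
  2: ccce$be -> last char: e
  3: cce$bec -> last char: c
  4: ce$becc -> last char: c
  5: e$beccc -> last char: c
  6: eccce$b -> last char: b


BWT = e$ecccb


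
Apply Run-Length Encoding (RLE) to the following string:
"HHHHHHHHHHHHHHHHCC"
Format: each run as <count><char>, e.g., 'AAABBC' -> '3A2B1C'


Scanning runs left to right:
  i=0: run of 'H' x 16 -> '16H'
  i=16: run of 'C' x 2 -> '2C'

RLE = 16H2C


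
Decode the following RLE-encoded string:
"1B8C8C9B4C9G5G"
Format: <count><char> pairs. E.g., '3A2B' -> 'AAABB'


Expanding each <count><char> pair:
  1B -> 'B'
  8C -> 'CCCCCCCC'
  8C -> 'CCCCCCCC'
  9B -> 'BBBBBBBBB'
  4C -> 'CCCC'
  9G -> 'GGGGGGGGG'
  5G -> 'GGGGG'

Decoded = BCCCCCCCCCCCCCCCCBBBBBBBBBCCCCGGGGGGGGGGGGGG


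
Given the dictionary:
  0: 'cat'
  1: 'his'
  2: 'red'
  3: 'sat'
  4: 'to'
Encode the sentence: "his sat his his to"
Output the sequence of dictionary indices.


Look up each word in the dictionary:
  'his' -> 1
  'sat' -> 3
  'his' -> 1
  'his' -> 1
  'to' -> 4

Encoded: [1, 3, 1, 1, 4]


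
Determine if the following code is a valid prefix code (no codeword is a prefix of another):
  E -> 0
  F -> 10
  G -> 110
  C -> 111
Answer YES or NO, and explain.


Checking each pair (does one codeword prefix another?):
  E='0' vs F='10': no prefix
  E='0' vs G='110': no prefix
  E='0' vs C='111': no prefix
  F='10' vs E='0': no prefix
  F='10' vs G='110': no prefix
  F='10' vs C='111': no prefix
  G='110' vs E='0': no prefix
  G='110' vs F='10': no prefix
  G='110' vs C='111': no prefix
  C='111' vs E='0': no prefix
  C='111' vs F='10': no prefix
  C='111' vs G='110': no prefix
No violation found over all pairs.

YES -- this is a valid prefix code. No codeword is a prefix of any other codeword.


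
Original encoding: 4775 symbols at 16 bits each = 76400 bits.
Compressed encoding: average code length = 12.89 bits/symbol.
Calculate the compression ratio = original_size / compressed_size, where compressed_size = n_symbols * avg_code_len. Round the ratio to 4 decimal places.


original_size = n_symbols * orig_bits = 4775 * 16 = 76400 bits
compressed_size = n_symbols * avg_code_len = 4775 * 12.89 = 61549.75 bits
ratio = original_size / compressed_size = 76400 / 61549.75 = 1.2413

Compression ratio = 1.2413


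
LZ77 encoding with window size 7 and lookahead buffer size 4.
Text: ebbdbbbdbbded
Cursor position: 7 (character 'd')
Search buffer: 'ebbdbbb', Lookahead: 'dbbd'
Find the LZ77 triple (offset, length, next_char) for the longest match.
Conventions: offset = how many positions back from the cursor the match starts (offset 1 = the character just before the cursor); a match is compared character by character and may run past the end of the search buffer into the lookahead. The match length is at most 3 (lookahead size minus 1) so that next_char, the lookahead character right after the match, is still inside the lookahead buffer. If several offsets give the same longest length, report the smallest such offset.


Try each offset into the search buffer:
  offset=1 (pos 6, char 'b'): match length 0
  offset=2 (pos 5, char 'b'): match length 0
  offset=3 (pos 4, char 'b'): match length 0
  offset=4 (pos 3, char 'd'): match length 3
  offset=5 (pos 2, char 'b'): match length 0
  offset=6 (pos 1, char 'b'): match length 0
  offset=7 (pos 0, char 'e'): match length 0
Longest match has length 3 at offset 4.
next_char = character at position 7 + 3 = 10 -> 'd'

Best match: offset=4, length=3 (matching 'dbb' starting at position 3)
LZ77 triple: (4, 3, 'd')


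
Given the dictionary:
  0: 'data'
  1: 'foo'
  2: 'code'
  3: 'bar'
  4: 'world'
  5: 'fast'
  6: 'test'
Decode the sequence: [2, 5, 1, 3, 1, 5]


Look up each index in the dictionary:
  2 -> 'code'
  5 -> 'fast'
  1 -> 'foo'
  3 -> 'bar'
  1 -> 'foo'
  5 -> 'fast'

Decoded: "code fast foo bar foo fast"


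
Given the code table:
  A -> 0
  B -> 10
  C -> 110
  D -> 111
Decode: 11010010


Decoding:
110 -> C
10 -> B
0 -> A
10 -> B


Result: CBAB


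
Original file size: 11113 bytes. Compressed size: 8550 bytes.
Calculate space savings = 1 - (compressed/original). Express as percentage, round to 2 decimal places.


ratio = compressed/original = 8550/11113 = 0.769369
savings = 1 - ratio = 1 - 0.769369 = 0.230631
as a percentage: 0.230631 * 100 = 23.06%

Space savings = 1 - 8550/11113 = 23.06%


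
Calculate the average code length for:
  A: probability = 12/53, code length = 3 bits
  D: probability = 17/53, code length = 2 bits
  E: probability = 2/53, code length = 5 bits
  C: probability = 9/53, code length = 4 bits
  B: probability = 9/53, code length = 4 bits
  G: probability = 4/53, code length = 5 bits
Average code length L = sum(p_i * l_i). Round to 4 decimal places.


Weighted contributions p_i * l_i:
  A: (12/53) * 3 = 36/53
  D: (17/53) * 2 = 34/53
  E: (2/53) * 5 = 10/53
  C: (9/53) * 4 = 36/53
  B: (9/53) * 4 = 36/53
  G: (4/53) * 5 = 20/53
Sum = (36 + 34 + 10 + 36 + 36 + 20)/53 = 172/53

L = 172/53 = 3.2453 bits/symbol


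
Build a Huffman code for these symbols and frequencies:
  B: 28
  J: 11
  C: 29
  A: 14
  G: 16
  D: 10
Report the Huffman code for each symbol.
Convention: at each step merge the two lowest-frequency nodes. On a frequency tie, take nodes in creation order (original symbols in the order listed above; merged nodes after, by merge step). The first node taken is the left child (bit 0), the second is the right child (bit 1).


Huffman tree construction:
Step 1: Merge D(10) + J(11) = 21
Step 2: Merge A(14) + G(16) = 30
Step 3: Merge (D+J)(21) + B(28) = 49
Step 4: Merge C(29) + (A+G)(30) = 59
Step 5: Merge ((D+J)+B)(49) + (C+(A+G))(59) = 108
Read each symbol's code off the tree from the root (left child = 0, right child = 1).

Codes:
  B: 01 (length 2)
  J: 001 (length 3)
  C: 10 (length 2)
  A: 110 (length 3)
  G: 111 (length 3)
  D: 000 (length 3)
Average code length: 267/108 = 2.4722 bits/symbol


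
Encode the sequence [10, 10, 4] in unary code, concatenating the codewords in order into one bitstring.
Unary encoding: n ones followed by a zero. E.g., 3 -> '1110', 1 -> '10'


Encode each number as n ones followed by a terminating 0:
  10 -> 11111111110 (11 bits)
  10 -> 11111111110 (11 bits)
  4 -> 11110 (5 bits)
Total length = 11 + 11 + 5 = 27 bits.

Unary([10, 10, 4]) = 111111111101111111111011110 (27 bits)


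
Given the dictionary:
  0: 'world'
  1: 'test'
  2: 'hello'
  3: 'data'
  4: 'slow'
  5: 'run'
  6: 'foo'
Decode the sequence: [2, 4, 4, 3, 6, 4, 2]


Look up each index in the dictionary:
  2 -> 'hello'
  4 -> 'slow'
  4 -> 'slow'
  3 -> 'data'
  6 -> 'foo'
  4 -> 'slow'
  2 -> 'hello'

Decoded: "hello slow slow data foo slow hello"


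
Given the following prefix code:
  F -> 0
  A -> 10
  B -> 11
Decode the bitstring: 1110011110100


Decoding step by step:
Bits 11 -> B
Bits 10 -> A
Bits 0 -> F
Bits 11 -> B
Bits 11 -> B
Bits 0 -> F
Bits 10 -> A
Bits 0 -> F


Decoded message: BAFBBFAF


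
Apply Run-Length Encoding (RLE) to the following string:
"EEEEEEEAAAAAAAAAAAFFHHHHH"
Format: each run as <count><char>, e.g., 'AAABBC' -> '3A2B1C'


Scanning runs left to right:
  i=0: run of 'E' x 7 -> '7E'
  i=7: run of 'A' x 11 -> '11A'
  i=18: run of 'F' x 2 -> '2F'
  i=20: run of 'H' x 5 -> '5H'

RLE = 7E11A2F5H


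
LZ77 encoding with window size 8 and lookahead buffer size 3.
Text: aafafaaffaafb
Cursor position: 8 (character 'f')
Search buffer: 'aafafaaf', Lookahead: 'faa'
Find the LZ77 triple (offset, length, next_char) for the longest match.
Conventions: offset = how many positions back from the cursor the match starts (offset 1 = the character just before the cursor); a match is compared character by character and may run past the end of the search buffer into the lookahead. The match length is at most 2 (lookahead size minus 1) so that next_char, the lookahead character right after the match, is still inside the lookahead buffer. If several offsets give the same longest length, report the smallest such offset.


Try each offset into the search buffer:
  offset=1 (pos 7, char 'f'): match length 1
  offset=2 (pos 6, char 'a'): match length 0
  offset=3 (pos 5, char 'a'): match length 0
  offset=4 (pos 4, char 'f'): match length 2
  offset=5 (pos 3, char 'a'): match length 0
  offset=6 (pos 2, char 'f'): match length 2
  offset=7 (pos 1, char 'a'): match length 0
  offset=8 (pos 0, char 'a'): match length 0
Longest match has length 2, found at offsets 4, 6; take the smallest, offset 4.
next_char = character at position 8 + 2 = 10 -> 'a'

Best match: offset=4, length=2 (matching 'fa' starting at position 4)
LZ77 triple: (4, 2, 'a')


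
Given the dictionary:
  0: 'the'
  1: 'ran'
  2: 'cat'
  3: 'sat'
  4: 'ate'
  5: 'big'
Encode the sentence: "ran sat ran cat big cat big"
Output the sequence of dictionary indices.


Look up each word in the dictionary:
  'ran' -> 1
  'sat' -> 3
  'ran' -> 1
  'cat' -> 2
  'big' -> 5
  'cat' -> 2
  'big' -> 5

Encoded: [1, 3, 1, 2, 5, 2, 5]


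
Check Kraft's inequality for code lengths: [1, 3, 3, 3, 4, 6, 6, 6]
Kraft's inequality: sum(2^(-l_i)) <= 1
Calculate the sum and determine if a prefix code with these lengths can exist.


Sum = 2^(-1) + 2^(-3) + 2^(-3) + 2^(-3) + 2^(-4) + 2^(-6) + 2^(-6) + 2^(-6)
    = 0.5 + 0.125 + 0.125 + 0.125 + 0.0625 + 0.015625 + 0.015625 + 0.015625
    = 63/64 = 0.984375
Since 0.984375 <= 1, Kraft's inequality IS satisfied.
A prefix code with these lengths CAN exist.

Kraft sum = 0.984375. Satisfied.


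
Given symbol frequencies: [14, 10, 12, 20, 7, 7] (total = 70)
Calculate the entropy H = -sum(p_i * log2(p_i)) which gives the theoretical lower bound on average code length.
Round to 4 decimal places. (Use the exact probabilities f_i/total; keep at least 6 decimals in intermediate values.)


Per-symbol terms -p_i * log2(p_i) with p_i = f_i/70:
  p = 14/70 = 0.200000: log2(p) = -2.321928, -p*log2(p) = 0.464386
  p = 10/70 = 0.142857: log2(p) = -2.807355, -p*log2(p) = 0.401051
  p = 12/70 = 0.171429: log2(p) = -2.544321, -p*log2(p) = 0.436169
  p = 20/70 = 0.285714: log2(p) = -1.807355, -p*log2(p) = 0.516387
  p = 7/70 = 0.100000: log2(p) = -3.321928, -p*log2(p) = 0.332193
  p = 7/70 = 0.100000: log2(p) = -3.321928, -p*log2(p) = 0.332193
H = 0.464386 + 0.401051 + 0.436169 + 0.516387 + 0.332193 + 0.332193 = 2.482379

H = 2.4824 bits/symbol


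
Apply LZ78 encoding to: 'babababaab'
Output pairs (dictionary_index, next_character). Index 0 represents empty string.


LZ78 encoding steps:
Dictionary: {0: ''}
Step 1: w='' (idx 0), next='b' -> output (0, 'b'), add 'b' as idx 1
Step 2: w='' (idx 0), next='a' -> output (0, 'a'), add 'a' as idx 2
Step 3: w='b' (idx 1), next='a' -> output (1, 'a'), add 'ba' as idx 3
Step 4: w='ba' (idx 3), next='b' -> output (3, 'b'), add 'bab' as idx 4
Step 5: w='a' (idx 2), next='a' -> output (2, 'a'), add 'aa' as idx 5
Step 6: w='b' (idx 1), end of input -> output (1, '')


Encoded: [(0, 'b'), (0, 'a'), (1, 'a'), (3, 'b'), (2, 'a'), (1, '')]


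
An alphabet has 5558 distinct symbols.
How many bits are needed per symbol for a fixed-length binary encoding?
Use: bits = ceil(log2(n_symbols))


log2(5558) = 12.4404
Bracket: 2^12 = 4096 < 5558 <= 2^13 = 8192
So ceil(log2(5558)) = 13

bits = ceil(log2(5558)) = ceil(12.4404) = 13 bits


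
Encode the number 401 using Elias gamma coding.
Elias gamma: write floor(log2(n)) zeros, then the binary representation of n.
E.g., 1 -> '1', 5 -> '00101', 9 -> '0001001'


num_bits = floor(log2(401)) + 1 = 9
leading_zeros = num_bits - 1 = 8
binary(401) = 110010001

Elias gamma(401) = '00000000' + '110010001' = 00000000110010001 (17 bits)


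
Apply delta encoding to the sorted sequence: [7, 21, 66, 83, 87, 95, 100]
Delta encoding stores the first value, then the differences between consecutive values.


First value: 7
Deltas:
  21 - 7 = 14
  66 - 21 = 45
  83 - 66 = 17
  87 - 83 = 4
  95 - 87 = 8
  100 - 95 = 5


Delta encoded: [7, 14, 45, 17, 4, 8, 5]


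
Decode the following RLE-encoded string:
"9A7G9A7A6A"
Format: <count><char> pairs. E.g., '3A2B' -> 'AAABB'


Expanding each <count><char> pair:
  9A -> 'AAAAAAAAA'
  7G -> 'GGGGGGG'
  9A -> 'AAAAAAAAA'
  7A -> 'AAAAAAA'
  6A -> 'AAAAAA'

Decoded = AAAAAAAAAGGGGGGGAAAAAAAAAAAAAAAAAAAAAA


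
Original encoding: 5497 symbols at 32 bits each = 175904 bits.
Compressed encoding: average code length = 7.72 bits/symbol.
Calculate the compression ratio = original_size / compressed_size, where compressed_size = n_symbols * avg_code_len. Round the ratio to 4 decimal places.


original_size = n_symbols * orig_bits = 5497 * 32 = 175904 bits
compressed_size = n_symbols * avg_code_len = 5497 * 7.72 = 42436.84 bits
ratio = original_size / compressed_size = 175904 / 42436.84 = 4.1451

Compression ratio = 4.1451


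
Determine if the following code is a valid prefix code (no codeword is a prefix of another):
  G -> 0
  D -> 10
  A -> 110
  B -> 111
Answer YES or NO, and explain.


Checking each pair (does one codeword prefix another?):
  G='0' vs D='10': no prefix
  G='0' vs A='110': no prefix
  G='0' vs B='111': no prefix
  D='10' vs G='0': no prefix
  D='10' vs A='110': no prefix
  D='10' vs B='111': no prefix
  A='110' vs G='0': no prefix
  A='110' vs D='10': no prefix
  A='110' vs B='111': no prefix
  B='111' vs G='0': no prefix
  B='111' vs D='10': no prefix
  B='111' vs A='110': no prefix
No violation found over all pairs.

YES -- this is a valid prefix code. No codeword is a prefix of any other codeword.


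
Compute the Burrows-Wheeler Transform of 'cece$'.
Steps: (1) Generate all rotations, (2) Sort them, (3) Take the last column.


Rotations (sorted):
  0: $cece -> last char: e
  1: ce$ce -> last char: e
  2: cece$ -> last char: $
  3: e$cec -> last char: c
  4: ece$c -> last char: c


BWT = ee$cc


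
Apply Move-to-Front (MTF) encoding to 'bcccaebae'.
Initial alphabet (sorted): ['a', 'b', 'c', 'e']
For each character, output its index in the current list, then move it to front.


MTF encoding:
'b': index 1 in ['a', 'b', 'c', 'e'] -> ['b', 'a', 'c', 'e']
'c': index 2 in ['b', 'a', 'c', 'e'] -> ['c', 'b', 'a', 'e']
'c': index 0 in ['c', 'b', 'a', 'e'] -> ['c', 'b', 'a', 'e']
'c': index 0 in ['c', 'b', 'a', 'e'] -> ['c', 'b', 'a', 'e']
'a': index 2 in ['c', 'b', 'a', 'e'] -> ['a', 'c', 'b', 'e']
'e': index 3 in ['a', 'c', 'b', 'e'] -> ['e', 'a', 'c', 'b']
'b': index 3 in ['e', 'a', 'c', 'b'] -> ['b', 'e', 'a', 'c']
'a': index 2 in ['b', 'e', 'a', 'c'] -> ['a', 'b', 'e', 'c']
'e': index 2 in ['a', 'b', 'e', 'c'] -> ['e', 'a', 'b', 'c']


Output: [1, 2, 0, 0, 2, 3, 3, 2, 2]


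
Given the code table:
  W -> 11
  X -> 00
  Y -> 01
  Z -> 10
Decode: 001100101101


Decoding:
00 -> X
11 -> W
00 -> X
10 -> Z
11 -> W
01 -> Y


Result: XWXZWY


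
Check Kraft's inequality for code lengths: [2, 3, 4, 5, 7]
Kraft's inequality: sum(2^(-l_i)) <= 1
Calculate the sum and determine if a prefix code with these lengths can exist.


Sum = 2^(-2) + 2^(-3) + 2^(-4) + 2^(-5) + 2^(-7)
    = 0.25 + 0.125 + 0.0625 + 0.03125 + 0.0078125
    = 61/128 = 0.4765625
Since 0.4765625 <= 1, Kraft's inequality IS satisfied.
A prefix code with these lengths CAN exist.

Kraft sum = 0.4765625. Satisfied.


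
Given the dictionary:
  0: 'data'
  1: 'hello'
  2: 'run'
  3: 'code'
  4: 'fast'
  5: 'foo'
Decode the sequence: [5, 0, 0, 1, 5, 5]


Look up each index in the dictionary:
  5 -> 'foo'
  0 -> 'data'
  0 -> 'data'
  1 -> 'hello'
  5 -> 'foo'
  5 -> 'foo'

Decoded: "foo data data hello foo foo"


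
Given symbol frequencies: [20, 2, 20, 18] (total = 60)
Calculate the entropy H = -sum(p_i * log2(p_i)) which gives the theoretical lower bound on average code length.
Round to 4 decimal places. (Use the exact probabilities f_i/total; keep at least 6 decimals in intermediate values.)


Per-symbol terms -p_i * log2(p_i) with p_i = f_i/60:
  p = 20/60 = 0.333333: log2(p) = -1.584963, -p*log2(p) = 0.528321
  p = 2/60 = 0.033333: log2(p) = -4.906891, -p*log2(p) = 0.163563
  p = 20/60 = 0.333333: log2(p) = -1.584963, -p*log2(p) = 0.528321
  p = 18/60 = 0.300000: log2(p) = -1.736966, -p*log2(p) = 0.521090
H = 0.528321 + 0.163563 + 0.528321 + 0.521090 = 1.741295

H = 1.7413 bits/symbol


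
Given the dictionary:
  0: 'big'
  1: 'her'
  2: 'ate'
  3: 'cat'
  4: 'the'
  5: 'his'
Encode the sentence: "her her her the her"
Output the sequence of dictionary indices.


Look up each word in the dictionary:
  'her' -> 1
  'her' -> 1
  'her' -> 1
  'the' -> 4
  'her' -> 1

Encoded: [1, 1, 1, 4, 1]


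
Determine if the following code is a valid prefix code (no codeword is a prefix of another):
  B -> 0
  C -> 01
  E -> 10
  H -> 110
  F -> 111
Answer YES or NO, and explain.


Checking each pair (does one codeword prefix another?):
  B='0' vs C='01': prefix -- VIOLATION

NO -- this is NOT a valid prefix code. B (0) is a prefix of C (01).


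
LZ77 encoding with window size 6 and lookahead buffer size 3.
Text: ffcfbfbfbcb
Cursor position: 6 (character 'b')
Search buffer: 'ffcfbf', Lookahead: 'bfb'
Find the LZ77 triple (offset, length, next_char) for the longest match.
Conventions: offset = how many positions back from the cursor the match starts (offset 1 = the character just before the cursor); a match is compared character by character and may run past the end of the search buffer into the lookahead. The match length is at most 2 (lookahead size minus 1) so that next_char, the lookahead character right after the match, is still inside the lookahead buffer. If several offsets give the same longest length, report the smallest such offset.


Try each offset into the search buffer:
  offset=1 (pos 5, char 'f'): match length 0
  offset=2 (pos 4, char 'b'): match length 2
  offset=3 (pos 3, char 'f'): match length 0
  offset=4 (pos 2, char 'c'): match length 0
  offset=5 (pos 1, char 'f'): match length 0
  offset=6 (pos 0, char 'f'): match length 0
Longest match has length 2 at offset 2.
next_char = character at position 6 + 2 = 8 -> 'b'

Best match: offset=2, length=2 (matching 'bf' starting at position 4)
LZ77 triple: (2, 2, 'b')


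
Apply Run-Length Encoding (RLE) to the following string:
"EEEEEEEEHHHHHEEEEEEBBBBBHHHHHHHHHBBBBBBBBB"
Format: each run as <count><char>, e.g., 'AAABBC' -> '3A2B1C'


Scanning runs left to right:
  i=0: run of 'E' x 8 -> '8E'
  i=8: run of 'H' x 5 -> '5H'
  i=13: run of 'E' x 6 -> '6E'
  i=19: run of 'B' x 5 -> '5B'
  i=24: run of 'H' x 9 -> '9H'
  i=33: run of 'B' x 9 -> '9B'

RLE = 8E5H6E5B9H9B


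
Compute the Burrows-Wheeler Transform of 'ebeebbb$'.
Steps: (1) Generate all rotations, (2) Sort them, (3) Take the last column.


Rotations (sorted):
  0: $ebeebbb -> last char: b
  1: b$ebeebb -> last char: b
  2: bb$ebeeb -> last char: b
  3: bbb$ebee -> last char: e
  4: beebbb$e -> last char: e
  5: ebbb$ebe -> last char: e
  6: ebeebbb$ -> last char: $
  7: eebbb$eb -> last char: b


BWT = bbbeee$b


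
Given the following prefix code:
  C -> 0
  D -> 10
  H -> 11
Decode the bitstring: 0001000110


Decoding step by step:
Bits 0 -> C
Bits 0 -> C
Bits 0 -> C
Bits 10 -> D
Bits 0 -> C
Bits 0 -> C
Bits 11 -> H
Bits 0 -> C


Decoded message: CCCDCCHC


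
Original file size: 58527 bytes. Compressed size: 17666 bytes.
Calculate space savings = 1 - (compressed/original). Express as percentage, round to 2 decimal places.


ratio = compressed/original = 17666/58527 = 0.301844
savings = 1 - ratio = 1 - 0.301844 = 0.698156
as a percentage: 0.698156 * 100 = 69.82%

Space savings = 1 - 17666/58527 = 69.82%


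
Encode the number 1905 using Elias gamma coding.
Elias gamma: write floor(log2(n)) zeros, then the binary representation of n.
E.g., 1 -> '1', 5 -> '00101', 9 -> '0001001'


num_bits = floor(log2(1905)) + 1 = 11
leading_zeros = num_bits - 1 = 10
binary(1905) = 11101110001

Elias gamma(1905) = '0000000000' + '11101110001' = 000000000011101110001 (21 bits)


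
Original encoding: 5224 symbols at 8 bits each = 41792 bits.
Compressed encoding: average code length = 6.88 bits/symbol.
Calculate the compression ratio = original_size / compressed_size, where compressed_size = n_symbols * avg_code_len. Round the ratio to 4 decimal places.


original_size = n_symbols * orig_bits = 5224 * 8 = 41792 bits
compressed_size = n_symbols * avg_code_len = 5224 * 6.88 = 35941.12 bits
ratio = original_size / compressed_size = 41792 / 35941.12 = 1.1628

Compression ratio = 1.1628


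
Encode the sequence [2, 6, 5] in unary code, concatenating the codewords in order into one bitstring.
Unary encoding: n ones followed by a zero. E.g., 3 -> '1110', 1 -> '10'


Encode each number as n ones followed by a terminating 0:
  2 -> 110 (3 bits)
  6 -> 1111110 (7 bits)
  5 -> 111110 (6 bits)
Total length = 3 + 7 + 6 = 16 bits.

Unary([2, 6, 5]) = 1101111110111110 (16 bits)


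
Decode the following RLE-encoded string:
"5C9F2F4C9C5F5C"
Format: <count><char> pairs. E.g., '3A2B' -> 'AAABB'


Expanding each <count><char> pair:
  5C -> 'CCCCC'
  9F -> 'FFFFFFFFF'
  2F -> 'FF'
  4C -> 'CCCC'
  9C -> 'CCCCCCCCC'
  5F -> 'FFFFF'
  5C -> 'CCCCC'

Decoded = CCCCCFFFFFFFFFFFCCCCCCCCCCCCCFFFFFCCCCC


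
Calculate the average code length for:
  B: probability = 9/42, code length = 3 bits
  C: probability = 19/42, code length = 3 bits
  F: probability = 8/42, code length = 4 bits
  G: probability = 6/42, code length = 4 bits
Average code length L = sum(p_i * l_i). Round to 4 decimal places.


Weighted contributions p_i * l_i:
  B: (9/42) * 3 = 27/42
  C: (19/42) * 3 = 57/42
  F: (8/42) * 4 = 32/42
  G: (6/42) * 4 = 24/42
Sum = (27 + 57 + 32 + 24)/42 = 140/42

L = 140/42 = 3.3333 bits/symbol


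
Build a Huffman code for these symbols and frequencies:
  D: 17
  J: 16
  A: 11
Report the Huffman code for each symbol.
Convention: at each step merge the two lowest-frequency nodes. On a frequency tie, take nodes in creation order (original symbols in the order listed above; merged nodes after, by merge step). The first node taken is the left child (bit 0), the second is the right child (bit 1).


Huffman tree construction:
Step 1: Merge A(11) + J(16) = 27
Step 2: Merge D(17) + (A+J)(27) = 44
Read each symbol's code off the tree from the root (left child = 0, right child = 1).

Codes:
  D: 0 (length 1)
  J: 11 (length 2)
  A: 10 (length 2)
Average code length: 71/44 = 1.6136 bits/symbol


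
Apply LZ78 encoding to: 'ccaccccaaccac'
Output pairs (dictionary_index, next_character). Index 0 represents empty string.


LZ78 encoding steps:
Dictionary: {0: ''}
Step 1: w='' (idx 0), next='c' -> output (0, 'c'), add 'c' as idx 1
Step 2: w='c' (idx 1), next='a' -> output (1, 'a'), add 'ca' as idx 2
Step 3: w='c' (idx 1), next='c' -> output (1, 'c'), add 'cc' as idx 3
Step 4: w='cc' (idx 3), next='a' -> output (3, 'a'), add 'cca' as idx 4
Step 5: w='' (idx 0), next='a' -> output (0, 'a'), add 'a' as idx 5
Step 6: w='cca' (idx 4), next='c' -> output (4, 'c'), add 'ccac' as idx 6


Encoded: [(0, 'c'), (1, 'a'), (1, 'c'), (3, 'a'), (0, 'a'), (4, 'c')]


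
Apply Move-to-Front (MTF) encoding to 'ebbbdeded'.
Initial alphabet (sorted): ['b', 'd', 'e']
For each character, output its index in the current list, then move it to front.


MTF encoding:
'e': index 2 in ['b', 'd', 'e'] -> ['e', 'b', 'd']
'b': index 1 in ['e', 'b', 'd'] -> ['b', 'e', 'd']
'b': index 0 in ['b', 'e', 'd'] -> ['b', 'e', 'd']
'b': index 0 in ['b', 'e', 'd'] -> ['b', 'e', 'd']
'd': index 2 in ['b', 'e', 'd'] -> ['d', 'b', 'e']
'e': index 2 in ['d', 'b', 'e'] -> ['e', 'd', 'b']
'd': index 1 in ['e', 'd', 'b'] -> ['d', 'e', 'b']
'e': index 1 in ['d', 'e', 'b'] -> ['e', 'd', 'b']
'd': index 1 in ['e', 'd', 'b'] -> ['d', 'e', 'b']


Output: [2, 1, 0, 0, 2, 2, 1, 1, 1]


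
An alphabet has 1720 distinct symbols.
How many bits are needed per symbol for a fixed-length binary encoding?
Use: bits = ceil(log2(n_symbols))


log2(1720) = 10.7482
Bracket: 2^10 = 1024 < 1720 <= 2^11 = 2048
So ceil(log2(1720)) = 11

bits = ceil(log2(1720)) = ceil(10.7482) = 11 bits


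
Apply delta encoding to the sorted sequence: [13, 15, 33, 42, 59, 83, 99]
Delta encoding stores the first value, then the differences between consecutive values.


First value: 13
Deltas:
  15 - 13 = 2
  33 - 15 = 18
  42 - 33 = 9
  59 - 42 = 17
  83 - 59 = 24
  99 - 83 = 16


Delta encoded: [13, 2, 18, 9, 17, 24, 16]


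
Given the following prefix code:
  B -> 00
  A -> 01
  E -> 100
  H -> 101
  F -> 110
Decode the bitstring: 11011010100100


Decoding step by step:
Bits 110 -> F
Bits 110 -> F
Bits 101 -> H
Bits 00 -> B
Bits 100 -> E


Decoded message: FFHBE


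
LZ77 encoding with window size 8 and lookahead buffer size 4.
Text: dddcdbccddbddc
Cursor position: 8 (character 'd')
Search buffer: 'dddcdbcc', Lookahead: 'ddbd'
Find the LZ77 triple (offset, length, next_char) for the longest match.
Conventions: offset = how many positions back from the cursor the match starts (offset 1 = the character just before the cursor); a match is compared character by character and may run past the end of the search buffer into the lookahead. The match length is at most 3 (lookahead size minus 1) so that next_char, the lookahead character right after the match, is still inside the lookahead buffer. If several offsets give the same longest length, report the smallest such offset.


Try each offset into the search buffer:
  offset=1 (pos 7, char 'c'): match length 0
  offset=2 (pos 6, char 'c'): match length 0
  offset=3 (pos 5, char 'b'): match length 0
  offset=4 (pos 4, char 'd'): match length 1
  offset=5 (pos 3, char 'c'): match length 0
  offset=6 (pos 2, char 'd'): match length 1
  offset=7 (pos 1, char 'd'): match length 2
  offset=8 (pos 0, char 'd'): match length 2
Longest match has length 2, found at offsets 7, 8; take the smallest, offset 7.
next_char = character at position 8 + 2 = 10 -> 'b'

Best match: offset=7, length=2 (matching 'dd' starting at position 1)
LZ77 triple: (7, 2, 'b')


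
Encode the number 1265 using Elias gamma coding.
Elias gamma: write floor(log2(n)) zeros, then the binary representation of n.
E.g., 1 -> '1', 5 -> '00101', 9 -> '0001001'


num_bits = floor(log2(1265)) + 1 = 11
leading_zeros = num_bits - 1 = 10
binary(1265) = 10011110001

Elias gamma(1265) = '0000000000' + '10011110001' = 000000000010011110001 (21 bits)


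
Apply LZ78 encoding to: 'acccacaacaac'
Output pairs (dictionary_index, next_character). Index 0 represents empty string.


LZ78 encoding steps:
Dictionary: {0: ''}
Step 1: w='' (idx 0), next='a' -> output (0, 'a'), add 'a' as idx 1
Step 2: w='' (idx 0), next='c' -> output (0, 'c'), add 'c' as idx 2
Step 3: w='c' (idx 2), next='c' -> output (2, 'c'), add 'cc' as idx 3
Step 4: w='a' (idx 1), next='c' -> output (1, 'c'), add 'ac' as idx 4
Step 5: w='a' (idx 1), next='a' -> output (1, 'a'), add 'aa' as idx 5
Step 6: w='c' (idx 2), next='a' -> output (2, 'a'), add 'ca' as idx 6
Step 7: w='ac' (idx 4), end of input -> output (4, '')


Encoded: [(0, 'a'), (0, 'c'), (2, 'c'), (1, 'c'), (1, 'a'), (2, 'a'), (4, '')]


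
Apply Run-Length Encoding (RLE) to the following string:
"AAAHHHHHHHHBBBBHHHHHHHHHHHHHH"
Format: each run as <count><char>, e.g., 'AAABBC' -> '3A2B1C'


Scanning runs left to right:
  i=0: run of 'A' x 3 -> '3A'
  i=3: run of 'H' x 8 -> '8H'
  i=11: run of 'B' x 4 -> '4B'
  i=15: run of 'H' x 14 -> '14H'

RLE = 3A8H4B14H


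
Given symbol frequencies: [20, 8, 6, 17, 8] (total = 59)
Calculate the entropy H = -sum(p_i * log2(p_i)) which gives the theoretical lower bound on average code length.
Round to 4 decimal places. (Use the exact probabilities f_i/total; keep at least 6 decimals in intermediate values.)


Per-symbol terms -p_i * log2(p_i) with p_i = f_i/59:
  p = 20/59 = 0.338983: log2(p) = -1.560715, -p*log2(p) = 0.529056
  p = 8/59 = 0.135593: log2(p) = -2.882643, -p*log2(p) = 0.390867
  p = 6/59 = 0.101695: log2(p) = -3.297681, -p*log2(p) = 0.335357
  p = 17/59 = 0.288136: log2(p) = -1.795180, -p*log2(p) = 0.517255
  p = 8/59 = 0.135593: log2(p) = -2.882643, -p*log2(p) = 0.390867
H = 0.529056 + 0.390867 + 0.335357 + 0.517255 + 0.390867 = 2.163402

H = 2.1634 bits/symbol


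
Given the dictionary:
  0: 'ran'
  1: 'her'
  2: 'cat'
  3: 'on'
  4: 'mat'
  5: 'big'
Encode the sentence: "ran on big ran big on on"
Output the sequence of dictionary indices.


Look up each word in the dictionary:
  'ran' -> 0
  'on' -> 3
  'big' -> 5
  'ran' -> 0
  'big' -> 5
  'on' -> 3
  'on' -> 3

Encoded: [0, 3, 5, 0, 5, 3, 3]


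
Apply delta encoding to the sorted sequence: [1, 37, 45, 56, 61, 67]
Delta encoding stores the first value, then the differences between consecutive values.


First value: 1
Deltas:
  37 - 1 = 36
  45 - 37 = 8
  56 - 45 = 11
  61 - 56 = 5
  67 - 61 = 6


Delta encoded: [1, 36, 8, 11, 5, 6]


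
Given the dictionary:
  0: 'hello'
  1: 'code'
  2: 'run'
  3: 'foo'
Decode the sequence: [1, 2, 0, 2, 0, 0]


Look up each index in the dictionary:
  1 -> 'code'
  2 -> 'run'
  0 -> 'hello'
  2 -> 'run'
  0 -> 'hello'
  0 -> 'hello'

Decoded: "code run hello run hello hello"


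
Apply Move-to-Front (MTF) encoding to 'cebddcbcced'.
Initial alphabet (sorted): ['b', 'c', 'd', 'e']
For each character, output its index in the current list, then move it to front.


MTF encoding:
'c': index 1 in ['b', 'c', 'd', 'e'] -> ['c', 'b', 'd', 'e']
'e': index 3 in ['c', 'b', 'd', 'e'] -> ['e', 'c', 'b', 'd']
'b': index 2 in ['e', 'c', 'b', 'd'] -> ['b', 'e', 'c', 'd']
'd': index 3 in ['b', 'e', 'c', 'd'] -> ['d', 'b', 'e', 'c']
'd': index 0 in ['d', 'b', 'e', 'c'] -> ['d', 'b', 'e', 'c']
'c': index 3 in ['d', 'b', 'e', 'c'] -> ['c', 'd', 'b', 'e']
'b': index 2 in ['c', 'd', 'b', 'e'] -> ['b', 'c', 'd', 'e']
'c': index 1 in ['b', 'c', 'd', 'e'] -> ['c', 'b', 'd', 'e']
'c': index 0 in ['c', 'b', 'd', 'e'] -> ['c', 'b', 'd', 'e']
'e': index 3 in ['c', 'b', 'd', 'e'] -> ['e', 'c', 'b', 'd']
'd': index 3 in ['e', 'c', 'b', 'd'] -> ['d', 'e', 'c', 'b']


Output: [1, 3, 2, 3, 0, 3, 2, 1, 0, 3, 3]


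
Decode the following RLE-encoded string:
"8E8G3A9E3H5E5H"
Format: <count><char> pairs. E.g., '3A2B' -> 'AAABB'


Expanding each <count><char> pair:
  8E -> 'EEEEEEEE'
  8G -> 'GGGGGGGG'
  3A -> 'AAA'
  9E -> 'EEEEEEEEE'
  3H -> 'HHH'
  5E -> 'EEEEE'
  5H -> 'HHHHH'

Decoded = EEEEEEEEGGGGGGGGAAAEEEEEEEEEHHHEEEEEHHHHH


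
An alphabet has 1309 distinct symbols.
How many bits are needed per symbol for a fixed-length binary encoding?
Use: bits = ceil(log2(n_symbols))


log2(1309) = 10.3542
Bracket: 2^10 = 1024 < 1309 <= 2^11 = 2048
So ceil(log2(1309)) = 11

bits = ceil(log2(1309)) = ceil(10.3542) = 11 bits


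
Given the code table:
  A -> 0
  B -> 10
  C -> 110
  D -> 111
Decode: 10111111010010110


Decoding:
10 -> B
111 -> D
111 -> D
0 -> A
10 -> B
0 -> A
10 -> B
110 -> C


Result: BDDABABC


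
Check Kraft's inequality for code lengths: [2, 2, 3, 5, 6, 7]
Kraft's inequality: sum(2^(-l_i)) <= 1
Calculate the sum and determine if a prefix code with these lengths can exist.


Sum = 2^(-2) + 2^(-2) + 2^(-3) + 2^(-5) + 2^(-6) + 2^(-7)
    = 0.25 + 0.25 + 0.125 + 0.03125 + 0.015625 + 0.0078125
    = 87/128 = 0.6796875
Since 0.6796875 <= 1, Kraft's inequality IS satisfied.
A prefix code with these lengths CAN exist.

Kraft sum = 0.6796875. Satisfied.


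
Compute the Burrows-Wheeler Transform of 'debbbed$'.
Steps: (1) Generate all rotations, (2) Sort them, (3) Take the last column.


Rotations (sorted):
  0: $debbbed -> last char: d
  1: bbbed$de -> last char: e
  2: bbed$deb -> last char: b
  3: bed$debb -> last char: b
  4: d$debbbe -> last char: e
  5: debbbed$ -> last char: $
  6: ebbbed$d -> last char: d
  7: ed$debbb -> last char: b


BWT = debbe$db


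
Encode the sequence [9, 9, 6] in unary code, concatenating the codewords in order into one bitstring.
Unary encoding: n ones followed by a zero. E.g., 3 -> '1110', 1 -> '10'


Encode each number as n ones followed by a terminating 0:
  9 -> 1111111110 (10 bits)
  9 -> 1111111110 (10 bits)
  6 -> 1111110 (7 bits)
Total length = 10 + 10 + 7 = 27 bits.

Unary([9, 9, 6]) = 111111111011111111101111110 (27 bits)


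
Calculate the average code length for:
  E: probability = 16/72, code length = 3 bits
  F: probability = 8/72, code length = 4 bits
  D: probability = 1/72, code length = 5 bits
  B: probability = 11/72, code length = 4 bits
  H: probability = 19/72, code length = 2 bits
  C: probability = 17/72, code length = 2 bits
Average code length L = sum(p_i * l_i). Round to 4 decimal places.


Weighted contributions p_i * l_i:
  E: (16/72) * 3 = 48/72
  F: (8/72) * 4 = 32/72
  D: (1/72) * 5 = 5/72
  B: (11/72) * 4 = 44/72
  H: (19/72) * 2 = 38/72
  C: (17/72) * 2 = 34/72
Sum = (48 + 32 + 5 + 44 + 38 + 34)/72 = 201/72

L = 201/72 = 2.7917 bits/symbol


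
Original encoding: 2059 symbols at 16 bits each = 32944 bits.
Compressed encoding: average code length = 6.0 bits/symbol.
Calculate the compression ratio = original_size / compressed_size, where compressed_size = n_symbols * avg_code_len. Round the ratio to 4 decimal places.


original_size = n_symbols * orig_bits = 2059 * 16 = 32944 bits
compressed_size = n_symbols * avg_code_len = 2059 * 6.0 = 12354.0 bits
ratio = original_size / compressed_size = 32944 / 12354.0 = 2.6667

Compression ratio = 2.6667
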